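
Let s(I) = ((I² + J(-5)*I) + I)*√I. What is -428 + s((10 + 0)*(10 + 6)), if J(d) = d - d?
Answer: -428 + 103040*√10 ≈ 3.2541e+5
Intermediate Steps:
J(d) = 0
s(I) = √I*(I + I²) (s(I) = ((I² + 0*I) + I)*√I = ((I² + 0) + I)*√I = (I² + I)*√I = (I + I²)*√I = √I*(I + I²))
-428 + s((10 + 0)*(10 + 6)) = -428 + ((10 + 0)*(10 + 6))^(3/2)*(1 + (10 + 0)*(10 + 6)) = -428 + (10*16)^(3/2)*(1 + 10*16) = -428 + 160^(3/2)*(1 + 160) = -428 + (640*√10)*161 = -428 + 103040*√10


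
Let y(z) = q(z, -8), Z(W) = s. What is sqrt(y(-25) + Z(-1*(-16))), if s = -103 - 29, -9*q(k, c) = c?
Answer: 2*I*sqrt(295)/3 ≈ 11.45*I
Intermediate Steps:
q(k, c) = -c/9
s = -132
Z(W) = -132
y(z) = 8/9 (y(z) = -1/9*(-8) = 8/9)
sqrt(y(-25) + Z(-1*(-16))) = sqrt(8/9 - 132) = sqrt(-1180/9) = 2*I*sqrt(295)/3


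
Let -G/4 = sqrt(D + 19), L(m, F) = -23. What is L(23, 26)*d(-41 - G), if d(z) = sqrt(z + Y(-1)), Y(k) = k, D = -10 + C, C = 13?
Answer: -23*I*sqrt(42 - 4*sqrt(22)) ≈ -110.87*I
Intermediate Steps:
D = 3 (D = -10 + 13 = 3)
G = -4*sqrt(22) (G = -4*sqrt(3 + 19) = -4*sqrt(22) ≈ -18.762)
d(z) = sqrt(-1 + z) (d(z) = sqrt(z - 1) = sqrt(-1 + z))
L(23, 26)*d(-41 - G) = -23*sqrt(-1 + (-41 - (-4)*sqrt(22))) = -23*sqrt(-1 + (-41 + 4*sqrt(22))) = -23*sqrt(-42 + 4*sqrt(22))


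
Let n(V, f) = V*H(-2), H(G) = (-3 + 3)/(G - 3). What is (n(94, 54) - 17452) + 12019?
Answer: -5433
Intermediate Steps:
H(G) = 0 (H(G) = 0/(-3 + G) = 0)
n(V, f) = 0 (n(V, f) = V*0 = 0)
(n(94, 54) - 17452) + 12019 = (0 - 17452) + 12019 = -17452 + 12019 = -5433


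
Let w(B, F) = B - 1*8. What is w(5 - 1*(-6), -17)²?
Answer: 9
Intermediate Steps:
w(B, F) = -8 + B (w(B, F) = B - 8 = -8 + B)
w(5 - 1*(-6), -17)² = (-8 + (5 - 1*(-6)))² = (-8 + (5 + 6))² = (-8 + 11)² = 3² = 9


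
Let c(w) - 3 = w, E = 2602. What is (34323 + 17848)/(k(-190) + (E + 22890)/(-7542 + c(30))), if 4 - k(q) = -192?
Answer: 391752039/1446272 ≈ 270.87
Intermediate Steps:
c(w) = 3 + w
k(q) = 196 (k(q) = 4 - 1*(-192) = 4 + 192 = 196)
(34323 + 17848)/(k(-190) + (E + 22890)/(-7542 + c(30))) = (34323 + 17848)/(196 + (2602 + 22890)/(-7542 + (3 + 30))) = 52171/(196 + 25492/(-7542 + 33)) = 52171/(196 + 25492/(-7509)) = 52171/(196 + 25492*(-1/7509)) = 52171/(196 - 25492/7509) = 52171/(1446272/7509) = 52171*(7509/1446272) = 391752039/1446272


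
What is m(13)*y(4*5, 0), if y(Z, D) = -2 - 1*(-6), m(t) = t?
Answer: 52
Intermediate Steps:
y(Z, D) = 4 (y(Z, D) = -2 + 6 = 4)
m(13)*y(4*5, 0) = 13*4 = 52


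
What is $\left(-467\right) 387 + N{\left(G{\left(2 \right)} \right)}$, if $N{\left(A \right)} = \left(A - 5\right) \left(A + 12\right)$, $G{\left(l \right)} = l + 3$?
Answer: $-180729$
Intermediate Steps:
$G{\left(l \right)} = 3 + l$
$N{\left(A \right)} = \left(-5 + A\right) \left(12 + A\right)$
$\left(-467\right) 387 + N{\left(G{\left(2 \right)} \right)} = \left(-467\right) 387 + \left(-60 + \left(3 + 2\right)^{2} + 7 \left(3 + 2\right)\right) = -180729 + \left(-60 + 5^{2} + 7 \cdot 5\right) = -180729 + \left(-60 + 25 + 35\right) = -180729 + 0 = -180729$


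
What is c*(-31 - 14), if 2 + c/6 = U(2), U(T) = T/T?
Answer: 270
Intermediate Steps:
U(T) = 1
c = -6 (c = -12 + 6*1 = -12 + 6 = -6)
c*(-31 - 14) = -6*(-31 - 14) = -6*(-45) = 270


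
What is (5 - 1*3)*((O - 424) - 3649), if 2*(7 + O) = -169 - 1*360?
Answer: -8689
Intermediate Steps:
O = -543/2 (O = -7 + (-169 - 1*360)/2 = -7 + (-169 - 360)/2 = -7 + (½)*(-529) = -7 - 529/2 = -543/2 ≈ -271.50)
(5 - 1*3)*((O - 424) - 3649) = (5 - 1*3)*((-543/2 - 424) - 3649) = (5 - 3)*(-1391/2 - 3649) = 2*(-8689/2) = -8689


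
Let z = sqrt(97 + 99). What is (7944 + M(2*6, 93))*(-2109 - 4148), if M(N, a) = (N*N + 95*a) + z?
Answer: -105974809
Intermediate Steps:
z = 14 (z = sqrt(196) = 14)
M(N, a) = 14 + N**2 + 95*a (M(N, a) = (N*N + 95*a) + 14 = (N**2 + 95*a) + 14 = 14 + N**2 + 95*a)
(7944 + M(2*6, 93))*(-2109 - 4148) = (7944 + (14 + (2*6)**2 + 95*93))*(-2109 - 4148) = (7944 + (14 + 12**2 + 8835))*(-6257) = (7944 + (14 + 144 + 8835))*(-6257) = (7944 + 8993)*(-6257) = 16937*(-6257) = -105974809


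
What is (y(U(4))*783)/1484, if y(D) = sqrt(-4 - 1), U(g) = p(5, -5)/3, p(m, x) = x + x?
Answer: 783*I*sqrt(5)/1484 ≈ 1.1798*I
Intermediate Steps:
p(m, x) = 2*x
U(g) = -10/3 (U(g) = (2*(-5))/3 = -10*1/3 = -10/3)
y(D) = I*sqrt(5) (y(D) = sqrt(-5) = I*sqrt(5))
(y(U(4))*783)/1484 = ((I*sqrt(5))*783)/1484 = (783*I*sqrt(5))*(1/1484) = 783*I*sqrt(5)/1484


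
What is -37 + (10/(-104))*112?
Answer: -621/13 ≈ -47.769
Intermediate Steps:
-37 + (10/(-104))*112 = -37 + (10*(-1/104))*112 = -37 - 5/52*112 = -37 - 140/13 = -621/13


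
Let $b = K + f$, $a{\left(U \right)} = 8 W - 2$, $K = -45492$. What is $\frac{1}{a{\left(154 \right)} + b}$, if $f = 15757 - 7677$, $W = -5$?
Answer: $- \frac{1}{37454} \approx -2.6699 \cdot 10^{-5}$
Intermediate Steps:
$a{\left(U \right)} = -42$ ($a{\left(U \right)} = 8 \left(-5\right) - 2 = -40 - 2 = -42$)
$f = 8080$
$b = -37412$ ($b = -45492 + 8080 = -37412$)
$\frac{1}{a{\left(154 \right)} + b} = \frac{1}{-42 - 37412} = \frac{1}{-37454} = - \frac{1}{37454}$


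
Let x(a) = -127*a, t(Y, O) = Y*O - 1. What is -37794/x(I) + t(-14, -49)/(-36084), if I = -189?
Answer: -153355639/96236028 ≈ -1.5935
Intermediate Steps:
t(Y, O) = -1 + O*Y (t(Y, O) = O*Y - 1 = -1 + O*Y)
-37794/x(I) + t(-14, -49)/(-36084) = -37794/((-127*(-189))) + (-1 - 49*(-14))/(-36084) = -37794/24003 + (-1 + 686)*(-1/36084) = -37794*1/24003 + 685*(-1/36084) = -12598/8001 - 685/36084 = -153355639/96236028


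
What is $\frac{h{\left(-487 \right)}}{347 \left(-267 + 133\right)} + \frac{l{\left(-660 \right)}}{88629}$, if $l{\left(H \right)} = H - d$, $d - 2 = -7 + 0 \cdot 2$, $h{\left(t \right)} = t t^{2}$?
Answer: $\frac{10236734527397}{4121071242} \approx 2484.0$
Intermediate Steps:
$h{\left(t \right)} = t^{3}$
$d = -5$ ($d = 2 + \left(-7 + 0 \cdot 2\right) = 2 + \left(-7 + 0\right) = 2 - 7 = -5$)
$l{\left(H \right)} = 5 + H$ ($l{\left(H \right)} = H - -5 = H + 5 = 5 + H$)
$\frac{h{\left(-487 \right)}}{347 \left(-267 + 133\right)} + \frac{l{\left(-660 \right)}}{88629} = \frac{\left(-487\right)^{3}}{347 \left(-267 + 133\right)} + \frac{5 - 660}{88629} = - \frac{115501303}{347 \left(-134\right)} - \frac{655}{88629} = - \frac{115501303}{-46498} - \frac{655}{88629} = \left(-115501303\right) \left(- \frac{1}{46498}\right) - \frac{655}{88629} = \frac{115501303}{46498} - \frac{655}{88629} = \frac{10236734527397}{4121071242}$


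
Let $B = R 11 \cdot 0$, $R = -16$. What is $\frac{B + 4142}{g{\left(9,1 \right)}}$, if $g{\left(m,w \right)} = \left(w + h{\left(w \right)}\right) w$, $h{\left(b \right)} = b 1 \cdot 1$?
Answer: $2071$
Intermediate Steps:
$h{\left(b \right)} = b$ ($h{\left(b \right)} = b 1 = b$)
$g{\left(m,w \right)} = 2 w^{2}$ ($g{\left(m,w \right)} = \left(w + w\right) w = 2 w w = 2 w^{2}$)
$B = 0$ ($B = \left(-16\right) 11 \cdot 0 = \left(-176\right) 0 = 0$)
$\frac{B + 4142}{g{\left(9,1 \right)}} = \frac{0 + 4142}{2 \cdot 1^{2}} = \frac{1}{2 \cdot 1} \cdot 4142 = \frac{1}{2} \cdot 4142 = 2071$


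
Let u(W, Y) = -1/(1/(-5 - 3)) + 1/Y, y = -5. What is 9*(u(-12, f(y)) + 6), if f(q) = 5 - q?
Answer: 1269/10 ≈ 126.90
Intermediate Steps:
u(W, Y) = 8 + 1/Y (u(W, Y) = -1/(1/(-8)) + 1/Y = -1/(-1/8) + 1/Y = -1*(-8) + 1/Y = 8 + 1/Y)
9*(u(-12, f(y)) + 6) = 9*((8 + 1/(5 - 1*(-5))) + 6) = 9*((8 + 1/(5 + 5)) + 6) = 9*((8 + 1/10) + 6) = 9*(81/10 + 6) = 9*(141/10) = 1269/10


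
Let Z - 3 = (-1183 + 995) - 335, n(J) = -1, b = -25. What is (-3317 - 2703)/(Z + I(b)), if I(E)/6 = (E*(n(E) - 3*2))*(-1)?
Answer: 602/157 ≈ 3.8344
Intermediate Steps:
Z = -520 (Z = 3 + ((-1183 + 995) - 335) = 3 + (-188 - 335) = 3 - 523 = -520)
I(E) = 42*E (I(E) = 6*((E*(-1 - 3*2))*(-1)) = 6*((E*(-1 - 6))*(-1)) = 6*((E*(-7))*(-1)) = 6*(-7*E*(-1)) = 6*(7*E) = 42*E)
(-3317 - 2703)/(Z + I(b)) = (-3317 - 2703)/(-520 + 42*(-25)) = -6020/(-520 - 1050) = -6020/(-1570) = -6020*(-1/1570) = 602/157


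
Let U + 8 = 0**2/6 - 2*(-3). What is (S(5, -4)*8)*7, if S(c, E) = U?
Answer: -112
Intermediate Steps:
U = -2 (U = -8 + (0**2/6 - 2*(-3)) = -8 + (0*(1/6) + 6) = -8 + (0 + 6) = -8 + 6 = -2)
S(c, E) = -2
(S(5, -4)*8)*7 = -2*8*7 = -16*7 = -112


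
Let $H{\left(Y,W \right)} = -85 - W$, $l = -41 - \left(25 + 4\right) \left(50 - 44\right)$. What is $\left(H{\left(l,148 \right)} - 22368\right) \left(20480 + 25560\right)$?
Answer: $-1040550040$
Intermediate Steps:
$l = -215$ ($l = -41 - 29 \cdot 6 = -41 - 174 = -215$)
$\left(H{\left(l,148 \right)} - 22368\right) \left(20480 + 25560\right) = \left(\left(-85 - 148\right) - 22368\right) \left(20480 + 25560\right) = \left(\left(-85 - 148\right) - 22368\right) 46040 = \left(-233 - 22368\right) 46040 = \left(-22601\right) 46040 = -1040550040$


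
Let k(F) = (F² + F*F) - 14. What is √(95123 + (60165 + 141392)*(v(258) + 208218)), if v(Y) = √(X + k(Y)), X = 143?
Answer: √(41967890549 + 201557*√133257) ≈ 2.0504e+5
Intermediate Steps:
k(F) = -14 + 2*F² (k(F) = (F² + F²) - 14 = 2*F² - 14 = -14 + 2*F²)
v(Y) = √(129 + 2*Y²) (v(Y) = √(143 + (-14 + 2*Y²)) = √(129 + 2*Y²))
√(95123 + (60165 + 141392)*(v(258) + 208218)) = √(95123 + (60165 + 141392)*(√(129 + 2*258²) + 208218)) = √(95123 + 201557*(√(129 + 2*66564) + 208218)) = √(95123 + 201557*(√(129 + 133128) + 208218)) = √(95123 + 201557*(√133257 + 208218)) = √(95123 + 201557*(208218 + √133257)) = √(95123 + (41967795426 + 201557*√133257)) = √(41967890549 + 201557*√133257)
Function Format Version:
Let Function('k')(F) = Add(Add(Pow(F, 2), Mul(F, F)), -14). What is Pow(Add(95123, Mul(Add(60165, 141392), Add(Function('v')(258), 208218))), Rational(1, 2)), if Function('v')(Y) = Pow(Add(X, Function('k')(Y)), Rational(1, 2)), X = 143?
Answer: Pow(Add(41967890549, Mul(201557, Pow(133257, Rational(1, 2)))), Rational(1, 2)) ≈ 2.0504e+5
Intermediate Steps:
Function('k')(F) = Add(-14, Mul(2, Pow(F, 2))) (Function('k')(F) = Add(Add(Pow(F, 2), Pow(F, 2)), -14) = Add(Mul(2, Pow(F, 2)), -14) = Add(-14, Mul(2, Pow(F, 2))))
Function('v')(Y) = Pow(Add(129, Mul(2, Pow(Y, 2))), Rational(1, 2)) (Function('v')(Y) = Pow(Add(143, Add(-14, Mul(2, Pow(Y, 2)))), Rational(1, 2)) = Pow(Add(129, Mul(2, Pow(Y, 2))), Rational(1, 2)))
Pow(Add(95123, Mul(Add(60165, 141392), Add(Function('v')(258), 208218))), Rational(1, 2)) = Pow(Add(95123, Mul(Add(60165, 141392), Add(Pow(Add(129, Mul(2, Pow(258, 2))), Rational(1, 2)), 208218))), Rational(1, 2)) = Pow(Add(95123, Mul(201557, Add(Pow(Add(129, Mul(2, 66564)), Rational(1, 2)), 208218))), Rational(1, 2)) = Pow(Add(95123, Mul(201557, Add(Pow(Add(129, 133128), Rational(1, 2)), 208218))), Rational(1, 2)) = Pow(Add(95123, Mul(201557, Add(Pow(133257, Rational(1, 2)), 208218))), Rational(1, 2)) = Pow(Add(95123, Mul(201557, Add(208218, Pow(133257, Rational(1, 2))))), Rational(1, 2)) = Pow(Add(95123, Add(41967795426, Mul(201557, Pow(133257, Rational(1, 2))))), Rational(1, 2)) = Pow(Add(41967890549, Mul(201557, Pow(133257, Rational(1, 2)))), Rational(1, 2))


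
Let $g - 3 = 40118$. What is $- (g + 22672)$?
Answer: $-62793$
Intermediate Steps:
$g = 40121$ ($g = 3 + 40118 = 40121$)
$- (g + 22672) = - (40121 + 22672) = \left(-1\right) 62793 = -62793$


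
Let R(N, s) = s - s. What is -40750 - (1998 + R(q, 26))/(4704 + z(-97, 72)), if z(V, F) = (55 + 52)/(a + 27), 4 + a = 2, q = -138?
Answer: -4796610200/117707 ≈ -40750.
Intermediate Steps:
a = -2 (a = -4 + 2 = -2)
R(N, s) = 0
z(V, F) = 107/25 (z(V, F) = (55 + 52)/(-2 + 27) = 107/25)
-40750 - (1998 + R(q, 26))/(4704 + z(-97, 72)) = -40750 - (1998 + 0)/(4704 + 107/25) = -40750 - 1998/117707/25 = -40750 - 1998*25/117707 = -40750 - 1*49950/117707 = -40750 - 49950/117707 = -4796610200/117707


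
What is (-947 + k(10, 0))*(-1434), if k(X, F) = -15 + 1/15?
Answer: 6897062/5 ≈ 1.3794e+6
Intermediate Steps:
k(X, F) = -224/15 (k(X, F) = -15 + 1/15 = -224/15)
(-947 + k(10, 0))*(-1434) = (-947 - 224/15)*(-1434) = -14429/15*(-1434) = 6897062/5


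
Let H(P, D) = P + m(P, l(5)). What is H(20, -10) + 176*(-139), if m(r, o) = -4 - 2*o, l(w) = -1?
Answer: -24446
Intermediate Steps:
H(P, D) = -2 + P (H(P, D) = P + (-4 - 2*(-1)) = P + (-4 + 2) = P - 2 = -2 + P)
H(20, -10) + 176*(-139) = (-2 + 20) + 176*(-139) = 18 - 24464 = -24446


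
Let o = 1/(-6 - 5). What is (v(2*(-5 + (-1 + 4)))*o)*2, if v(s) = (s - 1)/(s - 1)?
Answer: -2/11 ≈ -0.18182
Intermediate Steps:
v(s) = 1 (v(s) = (-1 + s)/(-1 + s) = 1)
o = -1/11 (o = 1/(-11) = -1/11 ≈ -0.090909)
(v(2*(-5 + (-1 + 4)))*o)*2 = (1*(-1/11))*2 = -1/11*2 = -2/11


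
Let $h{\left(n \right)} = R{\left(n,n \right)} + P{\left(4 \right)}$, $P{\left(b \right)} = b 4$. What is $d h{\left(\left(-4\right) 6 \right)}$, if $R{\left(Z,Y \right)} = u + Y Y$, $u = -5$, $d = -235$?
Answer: $-137945$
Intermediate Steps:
$P{\left(b \right)} = 4 b$
$R{\left(Z,Y \right)} = -5 + Y^{2}$ ($R{\left(Z,Y \right)} = -5 + Y Y = -5 + Y^{2}$)
$h{\left(n \right)} = 11 + n^{2}$ ($h{\left(n \right)} = \left(-5 + n^{2}\right) + 4 \cdot 4 = \left(-5 + n^{2}\right) + 16 = 11 + n^{2}$)
$d h{\left(\left(-4\right) 6 \right)} = - 235 \left(11 + \left(\left(-4\right) 6\right)^{2}\right) = - 235 \left(11 + \left(-24\right)^{2}\right) = - 235 \left(11 + 576\right) = \left(-235\right) 587 = -137945$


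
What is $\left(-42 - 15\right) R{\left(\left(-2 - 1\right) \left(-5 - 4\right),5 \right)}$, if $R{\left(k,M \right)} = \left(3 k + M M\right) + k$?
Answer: $-7581$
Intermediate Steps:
$R{\left(k,M \right)} = M^{2} + 4 k$ ($R{\left(k,M \right)} = \left(3 k + M^{2}\right) + k = \left(M^{2} + 3 k\right) + k = M^{2} + 4 k$)
$\left(-42 - 15\right) R{\left(\left(-2 - 1\right) \left(-5 - 4\right),5 \right)} = \left(-42 - 15\right) \left(5^{2} + 4 \left(-2 - 1\right) \left(-5 - 4\right)\right) = - 57 \left(25 + 4 \left(\left(-3\right) \left(-9\right)\right)\right) = - 57 \left(25 + 4 \cdot 27\right) = - 57 \left(25 + 108\right) = \left(-57\right) 133 = -7581$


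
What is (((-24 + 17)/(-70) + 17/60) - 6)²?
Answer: 113569/3600 ≈ 31.547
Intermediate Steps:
(((-24 + 17)/(-70) + 17/60) - 6)² = ((-7*(-1/70) + 17*(1/60)) - 6)² = ((⅒ + 17/60) - 6)² = (23/60 - 6)² = (-337/60)² = 113569/3600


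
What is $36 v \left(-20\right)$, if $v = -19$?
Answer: $13680$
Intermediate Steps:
$36 v \left(-20\right) = 36 \left(-19\right) \left(-20\right) = \left(-684\right) \left(-20\right) = 13680$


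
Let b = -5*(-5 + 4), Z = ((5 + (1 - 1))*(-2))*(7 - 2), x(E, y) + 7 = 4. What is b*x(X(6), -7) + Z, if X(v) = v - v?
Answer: -65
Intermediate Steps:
X(v) = 0
x(E, y) = -3 (x(E, y) = -7 + 4 = -3)
Z = -50 (Z = ((5 + 0)*(-2))*5 = (5*(-2))*5 = -10*5 = -50)
b = 5 (b = -5*(-1) = 5)
b*x(X(6), -7) + Z = 5*(-3) - 50 = -15 - 50 = -65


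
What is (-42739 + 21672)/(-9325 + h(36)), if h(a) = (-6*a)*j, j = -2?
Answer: 21067/8893 ≈ 2.3689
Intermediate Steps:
h(a) = 12*a (h(a) = -6*a*(-2) = 12*a)
(-42739 + 21672)/(-9325 + h(36)) = (-42739 + 21672)/(-9325 + 12*36) = -21067/(-9325 + 432) = -21067/(-8893) = -21067*(-1/8893) = 21067/8893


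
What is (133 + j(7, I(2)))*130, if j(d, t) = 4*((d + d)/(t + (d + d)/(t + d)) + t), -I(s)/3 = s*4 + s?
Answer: 63895/44 ≈ 1452.2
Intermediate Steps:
I(s) = -15*s (I(s) = -3*(s*4 + s) = -3*(4*s + s) = -15*s)
j(d, t) = 4*t + 8*d/(t + 2*d/(d + t)) (j(d, t) = 4*((2*d)/(t + (2*d)/(d + t)) + t) = 4*((2*d)/(t + 2*d/(d + t)) + t) = 4*(2*d/(t + 2*d/(d + t)) + t) = 4*(t + 2*d/(t + 2*d/(d + t))) = 4*t + 8*d/(t + 2*d/(d + t)))
(133 + j(7, I(2)))*130 = (133 + 4*((-15*2)³ + 2*7² + 7*(-15*2)² + 4*7*(-15*2))/((-15*2)² + 2*7 + 7*(-15*2)))*130 = (133 + 4*((-30)³ + 2*49 + 7*(-30)² + 4*7*(-30))/((-30)² + 14 + 7*(-30)))*130 = (133 + 4*(-27000 + 98 + 7*900 - 840)/(900 + 14 - 210))*130 = (133 + 4*(-27000 + 98 + 6300 - 840)/704)*130 = (133 + 4*(1/704)*(-21442))*130 = (133 - 10721/88)*130 = (983/88)*130 = 63895/44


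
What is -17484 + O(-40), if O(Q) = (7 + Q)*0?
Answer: -17484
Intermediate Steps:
O(Q) = 0
-17484 + O(-40) = -17484 + 0 = -17484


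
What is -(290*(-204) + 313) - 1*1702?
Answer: 57145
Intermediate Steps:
-(290*(-204) + 313) - 1*1702 = -(-59160 + 313) - 1702 = -1*(-58847) - 1702 = 58847 - 1702 = 57145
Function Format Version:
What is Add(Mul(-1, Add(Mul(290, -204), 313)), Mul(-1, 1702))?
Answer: 57145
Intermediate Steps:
Add(Mul(-1, Add(Mul(290, -204), 313)), Mul(-1, 1702)) = Add(Mul(-1, Add(-59160, 313)), -1702) = Add(Mul(-1, -58847), -1702) = Add(58847, -1702) = 57145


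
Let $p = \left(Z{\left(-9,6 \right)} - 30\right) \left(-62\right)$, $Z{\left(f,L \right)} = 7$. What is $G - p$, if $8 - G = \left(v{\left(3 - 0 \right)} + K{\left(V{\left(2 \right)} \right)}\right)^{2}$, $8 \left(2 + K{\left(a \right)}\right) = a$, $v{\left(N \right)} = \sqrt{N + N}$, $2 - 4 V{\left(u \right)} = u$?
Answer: $-1428 + 4 \sqrt{6} \approx -1418.2$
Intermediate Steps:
$V{\left(u \right)} = \frac{1}{2} - \frac{u}{4}$
$v{\left(N \right)} = \sqrt{2} \sqrt{N}$ ($v{\left(N \right)} = \sqrt{2 N} = \sqrt{2} \sqrt{N}$)
$K{\left(a \right)} = -2 + \frac{a}{8}$
$G = 8 - \left(-2 + \sqrt{6}\right)^{2}$ ($G = 8 - \left(\sqrt{2} \sqrt{3 - 0} - \left(2 - \frac{\frac{1}{2} - \frac{1}{2}}{8}\right)\right)^{2} = 8 - \left(\sqrt{2} \sqrt{3 + 0} - \left(2 - \frac{\frac{1}{2} - \frac{1}{2}}{8}\right)\right)^{2} = 8 - \left(\sqrt{2} \sqrt{3} + \left(-2 + \frac{1}{8} \cdot 0\right)\right)^{2} = 8 - \left(\sqrt{6} + \left(-2 + 0\right)\right)^{2} = 8 - \left(\sqrt{6} - 2\right)^{2} = 8 - \left(-2 + \sqrt{6}\right)^{2} \approx 7.798$)
$p = 1426$ ($p = \left(7 - 30\right) \left(-62\right) = \left(-23\right) \left(-62\right) = 1426$)
$G - p = \left(-2 + 4 \sqrt{6}\right) - 1426 = -1428 + 4 \sqrt{6}$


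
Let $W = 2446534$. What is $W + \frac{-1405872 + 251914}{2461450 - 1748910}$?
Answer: $\frac{871626091201}{356270} \approx 2.4465 \cdot 10^{6}$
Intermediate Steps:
$W + \frac{-1405872 + 251914}{2461450 - 1748910} = 2446534 + \frac{-1405872 + 251914}{2461450 - 1748910} = 2446534 - \frac{1153958}{712540} = 2446534 - \frac{576979}{356270} = \frac{871626091201}{356270}$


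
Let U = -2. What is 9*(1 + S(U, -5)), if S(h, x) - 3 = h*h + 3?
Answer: 99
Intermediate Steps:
S(h, x) = 6 + h² (S(h, x) = 3 + (h*h + 3) = 3 + (h² + 3) = 3 + (3 + h²) = 6 + h²)
9*(1 + S(U, -5)) = 9*(1 + (6 + (-2)²)) = 9*(1 + (6 + 4)) = 9*(1 + 10) = 9*11 = 99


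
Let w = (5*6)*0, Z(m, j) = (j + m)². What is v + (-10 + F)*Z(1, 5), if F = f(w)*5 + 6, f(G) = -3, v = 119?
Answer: -565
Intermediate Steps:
w = 0 (w = 30*0 = 0)
F = -9 (F = -3*5 + 6 = -15 + 6 = -9)
v + (-10 + F)*Z(1, 5) = 119 + (-10 - 9)*(5 + 1)² = 119 - 19*6² = 119 - 19*36 = 119 - 684 = -565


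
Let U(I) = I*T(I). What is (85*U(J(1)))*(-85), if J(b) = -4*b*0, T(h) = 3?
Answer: 0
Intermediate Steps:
J(b) = 0 (J(b) = -4*0 = 0)
U(I) = 3*I (U(I) = I*3 = 3*I)
(85*U(J(1)))*(-85) = (85*(3*0))*(-85) = (85*0)*(-85) = 0*(-85) = 0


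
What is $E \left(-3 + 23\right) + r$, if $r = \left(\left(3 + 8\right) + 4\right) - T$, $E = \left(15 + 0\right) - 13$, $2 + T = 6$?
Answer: $51$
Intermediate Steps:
$T = 4$ ($T = -2 + 6 = 4$)
$E = 2$ ($E = 15 - 13 = 2$)
$r = 11$ ($r = \left(\left(3 + 8\right) + 4\right) - 4 = \left(11 + 4\right) - 4 = 15 - 4 = 11$)
$E \left(-3 + 23\right) + r = 2 \left(-3 + 23\right) + 11 = 2 \cdot 20 + 11 = 40 + 11 = 51$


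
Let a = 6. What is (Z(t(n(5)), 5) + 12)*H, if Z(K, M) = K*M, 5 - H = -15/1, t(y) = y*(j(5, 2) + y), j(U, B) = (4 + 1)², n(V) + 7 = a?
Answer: -2160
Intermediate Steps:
n(V) = -1 (n(V) = -7 + 6 = -1)
j(U, B) = 25 (j(U, B) = 5² = 25)
t(y) = y*(25 + y)
H = 20 (H = 5 - (-15)/1 = 5 - (-15) = 5 - 1*(-15) = 5 + 15 = 20)
(Z(t(n(5)), 5) + 12)*H = (-(25 - 1)*5 + 12)*20 = (-1*24*5 + 12)*20 = (-24*5 + 12)*20 = (-120 + 12)*20 = -108*20 = -2160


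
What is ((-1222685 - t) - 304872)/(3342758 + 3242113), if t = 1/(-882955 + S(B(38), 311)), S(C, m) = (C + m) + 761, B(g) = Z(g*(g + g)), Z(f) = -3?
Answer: -1347131132501/5807105546706 ≈ -0.23198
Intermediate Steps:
B(g) = -3
S(C, m) = 761 + C + m
t = -1/881886 (t = 1/(-882955 + (761 - 3 + 311)) = 1/(-882955 + 1069) = 1/(-881886) = -1/881886 ≈ -1.1339e-6)
((-1222685 - t) - 304872)/(3342758 + 3242113) = ((-1222685 - 1*(-1/881886)) - 304872)/(3342758 + 3242113) = ((-1222685 + 1/881886) - 304872)/6584871 = (-1078268783909/881886 - 304872)*(1/6584871) = -1347131132501/881886*1/6584871 = -1347131132501/5807105546706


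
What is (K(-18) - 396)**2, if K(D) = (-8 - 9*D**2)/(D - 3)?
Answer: 29073664/441 ≈ 65927.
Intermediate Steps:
K(D) = (-8 - 9*D**2)/(-3 + D)
(K(-18) - 396)**2 = ((-8 - 9*(-18)**2)/(-3 - 18) - 396)**2 = ((-8 - 9*324)/(-21) - 396)**2 = (-(-8 - 2916)/21 - 396)**2 = (-1/21*(-2924) - 396)**2 = (2924/21 - 396)**2 = (-5392/21)**2 = 29073664/441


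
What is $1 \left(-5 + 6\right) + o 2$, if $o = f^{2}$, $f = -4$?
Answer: $33$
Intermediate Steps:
$o = 16$ ($o = \left(-4\right)^{2} = 16$)
$1 \left(-5 + 6\right) + o 2 = 1 \left(-5 + 6\right) + 16 \cdot 2 = 1 \cdot 1 + 32 = 1 + 32 = 33$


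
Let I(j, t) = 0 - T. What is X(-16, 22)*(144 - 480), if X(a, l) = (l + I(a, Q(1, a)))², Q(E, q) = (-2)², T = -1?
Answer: -177744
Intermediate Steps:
Q(E, q) = 4
I(j, t) = 1 (I(j, t) = 0 - 1*(-1) = 0 + 1 = 1)
X(a, l) = (1 + l)² (X(a, l) = (l + 1)² = (1 + l)²)
X(-16, 22)*(144 - 480) = (1 + 22)²*(144 - 480) = 23²*(-336) = 529*(-336) = -177744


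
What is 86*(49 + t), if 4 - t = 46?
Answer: 602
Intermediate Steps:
t = -42 (t = 4 - 1*46 = 4 - 46 = -42)
86*(49 + t) = 86*(49 - 42) = 86*7 = 602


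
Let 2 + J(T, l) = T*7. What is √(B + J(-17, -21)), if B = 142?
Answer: √21 ≈ 4.5826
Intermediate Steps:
J(T, l) = -2 + 7*T (J(T, l) = -2 + T*7 = -2 + 7*T)
√(B + J(-17, -21)) = √(142 + (-2 + 7*(-17))) = √(142 + (-2 - 119)) = √(142 - 121) = √21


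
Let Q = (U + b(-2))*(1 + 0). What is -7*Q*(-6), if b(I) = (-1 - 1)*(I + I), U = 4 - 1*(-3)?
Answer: 630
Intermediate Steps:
U = 7 (U = 4 + 3 = 7)
b(I) = -4*I
Q = 15 (Q = (7 - 4*(-2))*(1 + 0) = (7 + 8)*1 = 15*1 = 15)
-7*Q*(-6) = -7*15*(-6) = -105*(-6) = 630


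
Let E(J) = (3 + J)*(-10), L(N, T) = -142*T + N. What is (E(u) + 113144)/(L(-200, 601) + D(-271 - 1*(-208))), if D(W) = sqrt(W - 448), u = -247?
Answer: -9887286528/7317434275 - 115584*I*sqrt(511)/7317434275 ≈ -1.3512 - 0.00035707*I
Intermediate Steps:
L(N, T) = N - 142*T
D(W) = sqrt(-448 + W)
E(J) = -30 - 10*J
(E(u) + 113144)/(L(-200, 601) + D(-271 - 1*(-208))) = ((-30 - 10*(-247)) + 113144)/((-200 - 142*601) + sqrt(-448 + (-271 - 1*(-208)))) = ((-30 + 2470) + 113144)/((-200 - 85342) + sqrt(-448 + (-271 + 208))) = (2440 + 113144)/(-85542 + sqrt(-448 - 63)) = 115584/(-85542 + sqrt(-511)) = 115584/(-85542 + I*sqrt(511))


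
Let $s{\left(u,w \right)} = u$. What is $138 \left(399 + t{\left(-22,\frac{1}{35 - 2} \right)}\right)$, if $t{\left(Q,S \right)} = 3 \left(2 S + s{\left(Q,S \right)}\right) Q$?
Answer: $254886$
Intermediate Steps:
$t{\left(Q,S \right)} = Q \left(3 Q + 6 S\right)$ ($t{\left(Q,S \right)} = 3 \left(2 S + Q\right) Q = 3 \left(Q + 2 S\right) Q = \left(3 Q + 6 S\right) Q = Q \left(3 Q + 6 S\right)$)
$138 \left(399 + t{\left(-22,\frac{1}{35 - 2} \right)}\right) = 138 \left(399 + 3 \left(-22\right) \left(-22 + \frac{2}{35 - 2}\right)\right) = 138 \left(399 + 3 \left(-22\right) \left(-22 + \frac{2}{33}\right)\right) = 138 \left(399 + 3 \left(-22\right) \left(- \frac{724}{33}\right)\right) = 138 \left(399 + 1448\right) = 138 \cdot 1847 = 254886$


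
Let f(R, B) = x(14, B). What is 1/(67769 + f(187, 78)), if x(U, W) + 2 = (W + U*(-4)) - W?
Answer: 1/67711 ≈ 1.4769e-5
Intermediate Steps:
x(U, W) = -2 - 4*U (x(U, W) = -2 + ((W + U*(-4)) - W) = -2 + ((W - 4*U) - W) = -2 - 4*U)
f(R, B) = -58 (f(R, B) = -2 - 4*14 = -2 - 56 = -58)
1/(67769 + f(187, 78)) = 1/(67769 - 58) = 1/67711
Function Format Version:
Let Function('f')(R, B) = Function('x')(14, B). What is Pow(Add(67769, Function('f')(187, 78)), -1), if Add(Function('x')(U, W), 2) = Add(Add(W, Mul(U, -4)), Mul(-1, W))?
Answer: Rational(1, 67711) ≈ 1.4769e-5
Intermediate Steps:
Function('x')(U, W) = Add(-2, Mul(-4, U)) (Function('x')(U, W) = Add(-2, Add(Add(W, Mul(U, -4)), Mul(-1, W))) = Add(-2, Add(Add(W, Mul(-4, U)), Mul(-1, W))) = Add(-2, Mul(-4, U)))
Function('f')(R, B) = -58 (Function('f')(R, B) = Add(-2, Mul(-4, 14)) = Add(-2, -56) = -58)
Pow(Add(67769, Function('f')(187, 78)), -1) = Pow(Add(67769, -58), -1) = Pow(67711, -1) = Rational(1, 67711)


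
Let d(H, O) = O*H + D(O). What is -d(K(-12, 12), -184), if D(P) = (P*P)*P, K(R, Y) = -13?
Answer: 6227112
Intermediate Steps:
D(P) = P**3 (D(P) = P**2*P = P**3)
d(H, O) = O**3 + H*O (d(H, O) = O*H + O**3 = H*O + O**3 = O**3 + H*O)
-d(K(-12, 12), -184) = -(-184)*(-13 + (-184)**2) = -(-184)*(-13 + 33856) = -(-184)*33843 = -1*(-6227112) = 6227112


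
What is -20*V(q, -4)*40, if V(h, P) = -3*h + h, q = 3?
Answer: 4800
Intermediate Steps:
V(h, P) = -2*h
-20*V(q, -4)*40 = -(-40)*3*40 = -20*(-6)*40 = 120*40 = 4800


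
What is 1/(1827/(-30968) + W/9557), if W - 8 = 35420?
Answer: 42280168/154239095 ≈ 0.27412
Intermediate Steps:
W = 35428 (W = 8 + 35420 = 35428)
1/(1827/(-30968) + W/9557) = 1/(1827/(-30968) + 35428/9557) = 1/(1827*(-1/30968) + 35428*(1/9557)) = 1/(-261/4424 + 35428/9557) = 1/(154239095/42280168) = 42280168/154239095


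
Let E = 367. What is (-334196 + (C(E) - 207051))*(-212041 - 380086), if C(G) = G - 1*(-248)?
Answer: 320122804264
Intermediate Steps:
C(G) = 248 + G (C(G) = G + 248 = 248 + G)
(-334196 + (C(E) - 207051))*(-212041 - 380086) = (-334196 + ((248 + 367) - 207051))*(-212041 - 380086) = (-334196 + (615 - 207051))*(-592127) = (-334196 - 206436)*(-592127) = -540632*(-592127) = 320122804264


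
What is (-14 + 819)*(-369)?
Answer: -297045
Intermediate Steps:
(-14 + 819)*(-369) = 805*(-369) = -297045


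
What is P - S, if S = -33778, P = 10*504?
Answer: 38818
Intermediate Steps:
P = 5040
P - S = 5040 - 1*(-33778) = 5040 + 33778 = 38818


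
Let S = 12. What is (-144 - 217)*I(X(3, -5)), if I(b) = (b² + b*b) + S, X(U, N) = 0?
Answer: -4332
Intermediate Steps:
I(b) = 12 + 2*b² (I(b) = (b² + b*b) + 12 = (b² + b²) + 12 = 2*b² + 12 = 12 + 2*b²)
(-144 - 217)*I(X(3, -5)) = (-144 - 217)*(12 + 2*0²) = -361*(12 + 2*0) = -361*(12 + 0) = -361*12 = -4332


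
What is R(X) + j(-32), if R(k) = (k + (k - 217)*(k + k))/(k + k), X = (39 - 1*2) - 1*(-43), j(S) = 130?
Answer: -13/2 ≈ -6.5000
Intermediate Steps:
X = 80 (X = (39 - 2) + 43 = 37 + 43 = 80)
R(k) = (k + 2*k*(-217 + k))/(2*k) (R(k) = (k + (-217 + k)*(2*k))/((2*k)) = (k + 2*k*(-217 + k))*(1/(2*k)) = (k + 2*k*(-217 + k))/(2*k))
R(X) + j(-32) = (-433/2 + 80) + 130 = -273/2 + 130 = -13/2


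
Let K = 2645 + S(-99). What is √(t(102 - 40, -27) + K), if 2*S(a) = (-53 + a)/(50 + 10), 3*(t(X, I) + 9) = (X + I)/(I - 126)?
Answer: √1541867190/765 ≈ 51.329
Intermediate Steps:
t(X, I) = -9 + (I + X)/(3*(-126 + I)) (t(X, I) = -9 + ((X + I)/(I - 126))/3 = -9 + ((I + X)/(-126 + I))/3 = -9 + (I + X)/(3*(-126 + I)))
S(a) = -53/120 + a/120 (S(a) = ((-53 + a)/(50 + 10))/2 = ((-53 + a)/60)/2 = ((-53 + a)*(1/60))/2 = (-53/60 + a/60)/2 = -53/120 + a/120)
K = 39656/15 (K = 2645 + (-53/120 + (1/120)*(-99)) = 2645 + (-53/120 - 33/40) = 2645 - 19/15 = 39656/15 ≈ 2643.7)
√(t(102 - 40, -27) + K) = √((3402 + (102 - 40) - 26*(-27))/(3*(-126 - 27)) + 39656/15) = √((⅓)*(3402 + 62 + 702)/(-153) + 39656/15) = √((⅓)*(-1/153)*4166 + 39656/15) = √(-4166/459 + 39656/15) = √(6046538/2295) = √1541867190/765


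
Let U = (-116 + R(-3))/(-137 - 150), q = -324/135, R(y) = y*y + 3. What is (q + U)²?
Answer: 8549776/2059225 ≈ 4.1519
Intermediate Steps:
R(y) = 3 + y² (R(y) = y² + 3 = 3 + y²)
q = -12/5 (q = -324*1/135 = -12/5 ≈ -2.4000)
U = 104/287 (U = (-116 + (3 + (-3)²))/(-137 - 150) = (-116 + (3 + 9))/(-287) = (-116 + 12)*(-1/287) = -104*(-1/287) = 104/287 ≈ 0.36237)
(q + U)² = (-12/5 + 104/287)² = (-2924/1435)² = 8549776/2059225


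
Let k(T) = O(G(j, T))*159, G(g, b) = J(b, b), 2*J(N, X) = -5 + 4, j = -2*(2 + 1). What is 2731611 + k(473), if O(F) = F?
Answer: 5463063/2 ≈ 2.7315e+6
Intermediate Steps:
j = -6 (j = -2*3 = -6)
J(N, X) = -1/2 (J(N, X) = (-5 + 4)/2 = (1/2)*(-1) = -1/2)
G(g, b) = -1/2
k(T) = -159/2 (k(T) = -1/2*159 = -159/2)
2731611 + k(473) = 2731611 - 159/2 = 5463063/2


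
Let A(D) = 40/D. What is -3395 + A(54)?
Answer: -91645/27 ≈ -3394.3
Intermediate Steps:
-3395 + A(54) = -3395 + 40/54 = -3395 + 40*(1/54) = -3395 + 20/27 = -91645/27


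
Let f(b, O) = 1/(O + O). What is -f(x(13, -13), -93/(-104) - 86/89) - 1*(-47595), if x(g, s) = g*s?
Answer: 31750493/667 ≈ 47602.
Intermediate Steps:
f(b, O) = 1/(2*O)
-f(x(13, -13), -93/(-104) - 86/89) - 1*(-47595) = -1/(2*(-93/(-104) - 86/89)) - 1*(-47595) = -1/(2*(-93*(-1/104) - 86*1/89)) + 47595 = -1/(2*(93/104 - 86/89)) + 47595 = -1/(2*(-667/9256)) + 47595 = -(-9256)/(2*667) + 47595 = -1*(-4628/667) + 47595 = 4628/667 + 47595 = 31750493/667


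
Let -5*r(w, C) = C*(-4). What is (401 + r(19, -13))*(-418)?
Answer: -816354/5 ≈ -1.6327e+5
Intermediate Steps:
r(w, C) = 4*C/5 (r(w, C) = -C*(-4)/5 = -(-4)*C/5 = 4*C/5)
(401 + r(19, -13))*(-418) = (401 + (⅘)*(-13))*(-418) = (401 - 52/5)*(-418) = (1953/5)*(-418) = -816354/5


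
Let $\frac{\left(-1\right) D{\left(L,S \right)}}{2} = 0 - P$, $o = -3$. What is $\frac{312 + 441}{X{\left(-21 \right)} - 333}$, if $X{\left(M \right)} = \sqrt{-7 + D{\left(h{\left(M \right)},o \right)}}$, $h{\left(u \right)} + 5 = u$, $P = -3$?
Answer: $- \frac{250749}{110902} - \frac{753 i \sqrt{13}}{110902} \approx -2.261 - 0.024481 i$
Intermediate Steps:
$h{\left(u \right)} = -5 + u$
$D{\left(L,S \right)} = -6$ ($D{\left(L,S \right)} = - 2 \left(0 - -3\right) = - 2 \left(0 + 3\right) = \left(-2\right) 3 = -6$)
$X{\left(M \right)} = i \sqrt{13}$ ($X{\left(M \right)} = \sqrt{-7 - 6} = \sqrt{-13} = i \sqrt{13}$)
$\frac{312 + 441}{X{\left(-21 \right)} - 333} = \frac{312 + 441}{i \sqrt{13} - 333} = \frac{753}{-333 + i \sqrt{13}}$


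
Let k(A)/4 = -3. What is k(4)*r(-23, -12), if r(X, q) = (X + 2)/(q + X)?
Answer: -36/5 ≈ -7.2000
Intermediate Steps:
k(A) = -12 (k(A) = 4*(-3) = -12)
r(X, q) = (2 + X)/(X + q)
k(4)*r(-23, -12) = -12*(2 - 23)/(-23 - 12) = -12*(-21)/(-35) = -(-12)*(-21)/35 = -12*⅗ = -36/5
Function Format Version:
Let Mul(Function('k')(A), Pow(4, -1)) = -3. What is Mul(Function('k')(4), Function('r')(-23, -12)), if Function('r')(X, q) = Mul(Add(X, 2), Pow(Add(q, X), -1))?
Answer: Rational(-36, 5) ≈ -7.2000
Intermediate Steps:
Function('k')(A) = -12 (Function('k')(A) = Mul(4, -3) = -12)
Function('r')(X, q) = Mul(Pow(Add(X, q), -1), Add(2, X)) (Function('r')(X, q) = Mul(Add(2, X), Pow(Add(X, q), -1)) = Mul(Pow(Add(X, q), -1), Add(2, X)))
Mul(Function('k')(4), Function('r')(-23, -12)) = Mul(-12, Mul(Pow(Add(-23, -12), -1), Add(2, -23))) = Mul(-12, Mul(Pow(-35, -1), -21)) = Mul(-12, Mul(Rational(-1, 35), -21)) = Mul(-12, Rational(3, 5)) = Rational(-36, 5)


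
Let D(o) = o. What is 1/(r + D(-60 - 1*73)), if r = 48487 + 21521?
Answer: 1/69875 ≈ 1.4311e-5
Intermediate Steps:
r = 70008
1/(r + D(-60 - 1*73)) = 1/(70008 + (-60 - 1*73)) = 1/(70008 + (-60 - 73)) = 1/(70008 - 133) = 1/69875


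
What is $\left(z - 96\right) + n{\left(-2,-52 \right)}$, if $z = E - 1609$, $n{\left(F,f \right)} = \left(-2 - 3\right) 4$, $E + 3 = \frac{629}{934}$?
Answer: $- \frac{1613323}{934} \approx -1727.3$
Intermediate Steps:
$E = - \frac{2173}{934}$ ($E = -3 + \frac{629}{934} = - \frac{2173}{934} \approx -2.3266$)
$n{\left(F,f \right)} = -20$ ($n{\left(F,f \right)} = \left(-5\right) 4 = -20$)
$z = - \frac{1504979}{934}$ ($z = - \frac{2173}{934} - 1609 = - \frac{1504979}{934} \approx -1611.3$)
$\left(z - 96\right) + n{\left(-2,-52 \right)} = \left(- \frac{1504979}{934} - 96\right) - 20 = - \frac{1594643}{934} - 20 = - \frac{1613323}{934}$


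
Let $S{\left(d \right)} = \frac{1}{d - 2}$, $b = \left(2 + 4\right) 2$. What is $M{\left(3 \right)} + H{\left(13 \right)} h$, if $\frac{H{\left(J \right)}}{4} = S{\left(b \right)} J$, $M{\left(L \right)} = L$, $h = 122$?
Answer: $\frac{3187}{5} \approx 637.4$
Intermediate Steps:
$b = 12$ ($b = 6 \cdot 2 = 12$)
$S{\left(d \right)} = \frac{1}{-2 + d}$
$H{\left(J \right)} = \frac{2 J}{5}$ ($H{\left(J \right)} = 4 \frac{J}{-2 + 12} = 4 \frac{J}{10} = \frac{2 J}{5}$)
$M{\left(3 \right)} + H{\left(13 \right)} h = 3 + \frac{2}{5} \cdot 13 \cdot 122 = 3 + \frac{26}{5} \cdot 122 = 3 + \frac{3172}{5} = \frac{3187}{5}$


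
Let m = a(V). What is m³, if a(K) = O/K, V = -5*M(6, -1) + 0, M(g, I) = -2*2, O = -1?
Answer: -1/8000 ≈ -0.00012500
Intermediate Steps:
M(g, I) = -4
V = 20 (V = -5*(-4) + 0 = 20 + 0 = 20)
a(K) = -1/K
m = -1/20 ≈ -0.050000
m³ = (-1/20)³ = -1/8000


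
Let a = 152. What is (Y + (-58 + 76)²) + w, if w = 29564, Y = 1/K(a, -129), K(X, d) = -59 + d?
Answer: 5618943/188 ≈ 29888.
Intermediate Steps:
Y = -1/188 (Y = 1/(-59 - 129) = 1/(-188) = -1/188 ≈ -0.0053191)
(Y + (-58 + 76)²) + w = (-1/188 + (-58 + 76)²) + 29564 = (-1/188 + 18²) + 29564 = (-1/188 + 324) + 29564 = 60911/188 + 29564 = 5618943/188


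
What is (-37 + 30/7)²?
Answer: 52441/49 ≈ 1070.2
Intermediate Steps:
(-37 + 30/7)² = (-229/7)² = 52441/49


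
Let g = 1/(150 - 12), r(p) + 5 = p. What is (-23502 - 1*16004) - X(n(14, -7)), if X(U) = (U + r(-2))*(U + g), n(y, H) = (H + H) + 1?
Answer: -2743844/69 ≈ -39766.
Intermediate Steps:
r(p) = -5 + p
g = 1/138 ≈ 0.0072464
n(y, H) = 1 + 2*H (n(y, H) = 2*H + 1 = 1 + 2*H)
X(U) = (-7 + U)*(1/138 + U) (X(U) = (U + (-5 - 2))*(U + 1/138) = (U - 7)*(1/138 + U) = (-7 + U)*(1/138 + U))
(-23502 - 1*16004) - X(n(14, -7)) = (-23502 - 1*16004) - (-7/138 + (1 + 2*(-7))² - 965*(1 + 2*(-7))/138) = (-23502 - 16004) - (-7/138 + (1 - 14)² - 965*(1 - 14)/138) = -39506 - (-7/138 + (-13)² - 965/138*(-13)) = -39506 - (-7/138 + 169 + 12545/138) = -39506 - 1*17930/69 = -39506 - 17930/69 = -2743844/69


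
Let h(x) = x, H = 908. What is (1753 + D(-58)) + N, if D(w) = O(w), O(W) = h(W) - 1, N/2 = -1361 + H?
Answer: 788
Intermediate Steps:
N = -906 (N = 2*(-1361 + 908) = 2*(-453) = -906)
O(W) = -1 + W (O(W) = W - 1 = -1 + W)
D(w) = -1 + w
(1753 + D(-58)) + N = (1753 + (-1 - 58)) - 906 = (1753 - 59) - 906 = 1694 - 906 = 788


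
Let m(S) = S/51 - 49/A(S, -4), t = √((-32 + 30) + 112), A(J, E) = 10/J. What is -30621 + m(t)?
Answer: -30621 - 2489*√110/510 ≈ -30672.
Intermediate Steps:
t = √110 (t = √(-2 + 112) = √110 ≈ 10.488)
m(S) = -2489*S/510 (m(S) = S/51 - 49*S/10 = -2489*S/510)
-30621 + m(t) = -30621 - 2489*√110/510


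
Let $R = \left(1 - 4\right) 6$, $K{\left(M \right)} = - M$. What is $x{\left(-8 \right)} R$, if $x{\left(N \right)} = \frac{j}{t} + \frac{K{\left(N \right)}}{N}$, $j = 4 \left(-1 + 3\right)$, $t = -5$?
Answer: $\frac{234}{5} \approx 46.8$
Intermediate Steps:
$j = 8$ ($j = 4 \cdot 2 = 8$)
$x{\left(N \right)} = - \frac{13}{5}$ ($x{\left(N \right)} = \frac{8}{-5} + \frac{\left(-1\right) N}{N} = 8 \left(- \frac{1}{5}\right) - 1 = - \frac{8}{5} - 1 = - \frac{13}{5}$)
$R = -18$ ($R = \left(-3\right) 6 = -18$)
$x{\left(-8 \right)} R = \left(- \frac{13}{5}\right) \left(-18\right) = \frac{234}{5}$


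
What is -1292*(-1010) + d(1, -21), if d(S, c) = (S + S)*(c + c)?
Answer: 1304836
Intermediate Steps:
d(S, c) = 4*S*c (d(S, c) = (2*S)*(2*c) = 4*S*c)
-1292*(-1010) + d(1, -21) = -1292*(-1010) + 4*1*(-21) = 1304920 - 84 = 1304836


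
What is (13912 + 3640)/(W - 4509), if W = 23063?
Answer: 8776/9277 ≈ 0.94600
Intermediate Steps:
(13912 + 3640)/(W - 4509) = (13912 + 3640)/(23063 - 4509) = 17552/18554 = 17552*(1/18554) = 8776/9277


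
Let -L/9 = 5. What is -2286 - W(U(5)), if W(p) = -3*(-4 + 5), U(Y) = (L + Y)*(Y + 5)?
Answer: -2283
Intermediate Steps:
L = -45 (L = -9*5 = -45)
U(Y) = (-45 + Y)*(5 + Y) (U(Y) = (-45 + Y)*(Y + 5) = (-45 + Y)*(5 + Y))
W(p) = -3 (W(p) = -3*1 = -3)
-2286 - W(U(5)) = -2286 - 1*(-3) = -2286 + 3 = -2283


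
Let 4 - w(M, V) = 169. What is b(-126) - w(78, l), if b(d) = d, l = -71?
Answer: 39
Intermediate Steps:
w(M, V) = -165 (w(M, V) = 4 - 1*169 = 4 - 169 = -165)
b(-126) - w(78, l) = -126 - 1*(-165) = -126 + 165 = 39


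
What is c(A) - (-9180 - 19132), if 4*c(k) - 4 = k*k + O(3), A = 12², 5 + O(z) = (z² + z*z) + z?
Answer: 33501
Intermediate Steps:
O(z) = -5 + z + 2*z² (O(z) = -5 + ((z² + z*z) + z) = -5 + ((z² + z²) + z) = -5 + (2*z² + z) = -5 + (z + 2*z²) = -5 + z + 2*z²)
A = 144
c(k) = 5 + k²/4 (c(k) = 1 + (k*k + (-5 + 3 + 2*3²))/4 = 1 + (k² + (-5 + 3 + 2*9))/4 = 1 + (k² + (-5 + 3 + 18))/4 = 1 + (k² + 16)/4 = 1 + (16 + k²)/4 = 1 + (4 + k²/4) = 5 + k²/4)
c(A) - (-9180 - 19132) = (5 + (¼)*144²) - (-9180 - 19132) = (5 + (¼)*20736) - 1*(-28312) = (5 + 5184) + 28312 = 5189 + 28312 = 33501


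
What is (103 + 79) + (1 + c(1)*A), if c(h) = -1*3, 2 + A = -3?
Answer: 198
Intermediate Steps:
A = -5 (A = -2 - 3 = -5)
c(h) = -3
(103 + 79) + (1 + c(1)*A) = (103 + 79) + (1 - 3*(-5)) = 182 + (1 + 15) = 182 + 16 = 198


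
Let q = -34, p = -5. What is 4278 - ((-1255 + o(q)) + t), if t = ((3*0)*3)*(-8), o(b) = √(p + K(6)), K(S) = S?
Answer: 5532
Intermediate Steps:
o(b) = 1 (o(b) = √(-5 + 6) = √1 = 1)
t = 0 (t = (0*3)*(-8) = 0*(-8) = 0)
4278 - ((-1255 + o(q)) + t) = 4278 - ((-1255 + 1) + 0) = 4278 - (-1254 + 0) = 4278 - 1*(-1254) = 4278 + 1254 = 5532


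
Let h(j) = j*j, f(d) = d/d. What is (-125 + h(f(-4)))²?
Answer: 15376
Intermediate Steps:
f(d) = 1
h(j) = j²
(-125 + h(f(-4)))² = (-125 + 1²)² = (-125 + 1)² = (-124)² = 15376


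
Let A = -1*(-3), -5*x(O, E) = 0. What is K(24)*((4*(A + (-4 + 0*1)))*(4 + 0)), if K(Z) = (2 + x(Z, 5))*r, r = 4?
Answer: -128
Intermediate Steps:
x(O, E) = 0 (x(O, E) = -⅕*0 = 0)
A = 3
K(Z) = 8 (K(Z) = (2 + 0)*4 = 2*4 = 8)
K(24)*((4*(A + (-4 + 0*1)))*(4 + 0)) = 8*((4*(3 + (-4 + 0*1)))*(4 + 0)) = 8*((4*(3 + (-4 + 0)))*4) = 8*((4*(3 - 4))*4) = 8*((4*(-1))*4) = 8*(-4*4) = 8*(-16) = -128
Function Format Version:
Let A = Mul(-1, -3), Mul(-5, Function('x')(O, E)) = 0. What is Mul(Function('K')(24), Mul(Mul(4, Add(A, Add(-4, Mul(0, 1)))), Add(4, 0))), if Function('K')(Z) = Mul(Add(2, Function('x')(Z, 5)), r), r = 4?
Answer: -128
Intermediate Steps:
Function('x')(O, E) = 0 (Function('x')(O, E) = Mul(Rational(-1, 5), 0) = 0)
A = 3
Function('K')(Z) = 8 (Function('K')(Z) = Mul(Add(2, 0), 4) = Mul(2, 4) = 8)
Mul(Function('K')(24), Mul(Mul(4, Add(A, Add(-4, Mul(0, 1)))), Add(4, 0))) = Mul(8, Mul(Mul(4, Add(3, Add(-4, Mul(0, 1)))), Add(4, 0))) = Mul(8, Mul(Mul(4, Add(3, Add(-4, 0))), 4)) = Mul(8, Mul(Mul(4, Add(3, -4)), 4)) = Mul(8, Mul(Mul(4, -1), 4)) = Mul(8, Mul(-4, 4)) = Mul(8, -16) = -128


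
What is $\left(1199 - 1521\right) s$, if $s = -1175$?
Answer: $378350$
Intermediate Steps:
$\left(1199 - 1521\right) s = \left(1199 - 1521\right) \left(-1175\right) = \left(-322\right) \left(-1175\right) = 378350$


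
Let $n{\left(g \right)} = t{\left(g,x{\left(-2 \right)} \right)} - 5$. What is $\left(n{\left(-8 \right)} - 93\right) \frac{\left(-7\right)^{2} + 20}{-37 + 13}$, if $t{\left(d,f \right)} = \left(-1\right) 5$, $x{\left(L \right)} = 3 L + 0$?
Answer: $\frac{2369}{8} \approx 296.13$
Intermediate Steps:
$x{\left(L \right)} = 3 L$
$t{\left(d,f \right)} = -5$
$n{\left(g \right)} = -10$ ($n{\left(g \right)} = -5 - 5 = -10$)
$\left(n{\left(-8 \right)} - 93\right) \frac{\left(-7\right)^{2} + 20}{-37 + 13} = \left(-10 - 93\right) \frac{\left(-7\right)^{2} + 20}{-37 + 13} = - 103 \frac{49 + 20}{-24} = - 103 \cdot 69 \left(- \frac{1}{24}\right) = \left(-103\right) \left(- \frac{23}{8}\right) = \frac{2369}{8}$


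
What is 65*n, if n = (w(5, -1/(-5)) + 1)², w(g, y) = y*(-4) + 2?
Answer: 1573/5 ≈ 314.60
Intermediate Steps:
w(g, y) = 2 - 4*y (w(g, y) = -4*y + 2 = 2 - 4*y)
n = 121/25 (n = ((2 - (-4)/(-5)) + 1)² = ((2 - (-4)*(-1)/5) + 1)² = ((2 - 4*⅕) + 1)² = ((2 - ⅘) + 1)² = (6/5 + 1)² = (11/5)² = 121/25 ≈ 4.8400)
65*n = 65*(121/25) = 1573/5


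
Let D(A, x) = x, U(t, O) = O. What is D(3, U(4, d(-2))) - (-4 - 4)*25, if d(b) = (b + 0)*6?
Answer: 188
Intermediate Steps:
d(b) = 6*b (d(b) = b*6 = 6*b)
D(3, U(4, d(-2))) - (-4 - 4)*25 = 6*(-2) - (-4 - 4)*25 = -12 - 1*(-8)*25 = -12 + 8*25 = -12 + 200 = 188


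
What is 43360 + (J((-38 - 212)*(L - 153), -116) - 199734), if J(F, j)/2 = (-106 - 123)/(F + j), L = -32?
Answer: -3607079287/23067 ≈ -1.5637e+5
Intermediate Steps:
J(F, j) = -458/(F + j) (J(F, j) = 2*((-106 - 123)/(F + j)) = 2*(-229/(F + j)) = -458/(F + j))
43360 + (J((-38 - 212)*(L - 153), -116) - 199734) = 43360 + (-458/((-38 - 212)*(-32 - 153) - 116) - 199734) = 43360 + (-458/(-250*(-185) - 116) - 199734) = 43360 + (-458/(46250 - 116) - 199734) = 43360 + (-458/46134 - 199734) = 43360 + (-458*1/46134 - 199734) = 43360 + (-229/23067 - 199734) = 43360 - 4607264407/23067 = -3607079287/23067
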